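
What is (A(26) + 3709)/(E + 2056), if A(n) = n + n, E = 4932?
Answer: 3761/6988 ≈ 0.53821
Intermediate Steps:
A(n) = 2*n
(A(26) + 3709)/(E + 2056) = (2*26 + 3709)/(4932 + 2056) = (52 + 3709)/6988 = 3761*(1/6988) = 3761/6988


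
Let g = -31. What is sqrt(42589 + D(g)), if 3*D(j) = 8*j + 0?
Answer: sqrt(382557)/3 ≈ 206.17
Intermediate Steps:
D(j) = 8*j/3 (D(j) = (8*j + 0)/3 = (8*j)/3 = 8*j/3)
sqrt(42589 + D(g)) = sqrt(42589 + (8/3)*(-31)) = sqrt(42589 - 248/3) = sqrt(127519/3) = sqrt(382557)/3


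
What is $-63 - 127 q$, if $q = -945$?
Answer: $119952$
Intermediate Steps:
$-63 - 127 q = -63 - -120015 = -63 + 120015 = 119952$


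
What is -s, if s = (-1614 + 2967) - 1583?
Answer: 230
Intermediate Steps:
s = -230 (s = 1353 - 1583 = -230)
-s = -1*(-230) = 230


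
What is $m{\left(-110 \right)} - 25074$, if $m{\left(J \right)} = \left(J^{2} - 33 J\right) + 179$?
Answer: $-9165$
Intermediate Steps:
$m{\left(J \right)} = 179 + J^{2} - 33 J$
$m{\left(-110 \right)} - 25074 = \left(179 + \left(-110\right)^{2} - -3630\right) - 25074 = \left(179 + 12100 + 3630\right) - 25074 = 15909 - 25074 = -9165$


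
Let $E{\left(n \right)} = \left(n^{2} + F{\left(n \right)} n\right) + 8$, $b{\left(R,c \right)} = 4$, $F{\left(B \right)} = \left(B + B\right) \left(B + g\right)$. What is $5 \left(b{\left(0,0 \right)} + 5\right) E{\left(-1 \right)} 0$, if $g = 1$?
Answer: $0$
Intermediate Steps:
$F{\left(B \right)} = 2 B \left(1 + B\right)$ ($F{\left(B \right)} = \left(B + B\right) \left(B + 1\right) = 2 B \left(1 + B\right)$)
$E{\left(n \right)} = 8 + n^{2} + 2 n^{2} \left(1 + n\right)$ ($E{\left(n \right)} = \left(n^{2} + 2 n \left(1 + n\right) n\right) + 8 = \left(n^{2} + 2 n^{2} \left(1 + n\right)\right) + 8 = 8 + n^{2} + 2 n^{2} \left(1 + n\right)$)
$5 \left(b{\left(0,0 \right)} + 5\right) E{\left(-1 \right)} 0 = 5 \left(4 + 5\right) \left(8 + 2 \left(-1\right)^{3} + 3 \left(-1\right)^{2}\right) 0 = 5 \cdot 9 \left(8 + 2 \left(-1\right) + 3 \cdot 1\right) 0 = 45 \left(8 - 2 + 3\right) 0 = 45 \cdot 9 \cdot 0 = 405 \cdot 0 = 0$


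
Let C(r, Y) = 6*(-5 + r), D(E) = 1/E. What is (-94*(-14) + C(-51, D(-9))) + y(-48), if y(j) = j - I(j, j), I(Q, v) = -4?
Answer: 936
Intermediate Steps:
y(j) = 4 + j (y(j) = j - 1*(-4) = j + 4 = 4 + j)
C(r, Y) = -30 + 6*r
(-94*(-14) + C(-51, D(-9))) + y(-48) = (-94*(-14) + (-30 + 6*(-51))) + (4 - 48) = (1316 + (-30 - 306)) - 44 = (1316 - 336) - 44 = 980 - 44 = 936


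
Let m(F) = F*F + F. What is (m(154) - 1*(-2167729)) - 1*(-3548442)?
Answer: 5740041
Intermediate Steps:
m(F) = F + F**2 (m(F) = F**2 + F = F + F**2)
(m(154) - 1*(-2167729)) - 1*(-3548442) = (154*(1 + 154) - 1*(-2167729)) - 1*(-3548442) = (154*155 + 2167729) + 3548442 = (23870 + 2167729) + 3548442 = 2191599 + 3548442 = 5740041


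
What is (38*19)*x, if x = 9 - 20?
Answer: -7942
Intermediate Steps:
x = -11
(38*19)*x = (38*19)*(-11) = 722*(-11) = -7942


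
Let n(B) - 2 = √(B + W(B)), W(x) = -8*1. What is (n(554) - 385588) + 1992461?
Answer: 1606875 + √546 ≈ 1.6069e+6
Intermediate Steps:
W(x) = -8
n(B) = 2 + √(-8 + B) (n(B) = 2 + √(B - 8) = 2 + √(-8 + B))
(n(554) - 385588) + 1992461 = ((2 + √(-8 + 554)) - 385588) + 1992461 = ((2 + √546) - 385588) + 1992461 = (-385586 + √546) + 1992461 = 1606875 + √546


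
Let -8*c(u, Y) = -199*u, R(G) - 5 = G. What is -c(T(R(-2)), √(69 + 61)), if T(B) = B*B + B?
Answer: -597/2 ≈ -298.50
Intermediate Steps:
R(G) = 5 + G
T(B) = B + B² (T(B) = B² + B = B + B²)
c(u, Y) = 199*u/8 (c(u, Y) = -(-199)*u/8 = 199*u/8)
-c(T(R(-2)), √(69 + 61)) = -199*(5 - 2)*(1 + (5 - 2))/8 = -199*3*(1 + 3)/8 = -199*3*4/8 = -199*12/8 = -1*597/2 = -597/2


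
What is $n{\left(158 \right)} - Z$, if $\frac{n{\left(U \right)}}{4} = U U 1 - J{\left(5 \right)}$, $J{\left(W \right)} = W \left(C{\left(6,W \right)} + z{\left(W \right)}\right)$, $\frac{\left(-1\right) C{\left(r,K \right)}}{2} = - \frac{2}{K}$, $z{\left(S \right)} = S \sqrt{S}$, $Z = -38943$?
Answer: $138783 - 100 \sqrt{5} \approx 1.3856 \cdot 10^{5}$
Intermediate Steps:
$z{\left(S \right)} = S^{\frac{3}{2}}$
$C{\left(r,K \right)} = \frac{4}{K}$ ($C{\left(r,K \right)} = - 2 \left(- \frac{2}{K}\right) = \frac{4}{K}$)
$J{\left(W \right)} = W \left(W^{\frac{3}{2}} + \frac{4}{W}\right)$ ($J{\left(W \right)} = W \left(\frac{4}{W} + W^{\frac{3}{2}}\right) = W \left(W^{\frac{3}{2}} + \frac{4}{W}\right)$)
$n{\left(U \right)} = -16 - 100 \sqrt{5} + 4 U^{2}$ ($n{\left(U \right)} = 4 \left(U U 1 - \left(4 + 5^{\frac{5}{2}}\right)\right) = 4 \left(U^{2} \cdot 1 - \left(4 + 25 \sqrt{5}\right)\right) = 4 \left(U^{2} - \left(4 + 25 \sqrt{5}\right)\right) = 4 \left(-4 + U^{2} - 25 \sqrt{5}\right) = -16 - 100 \sqrt{5} + 4 U^{2}$)
$n{\left(158 \right)} - Z = \left(-16 - 100 \sqrt{5} + 4 \cdot 158^{2}\right) - -38943 = \left(-16 - 100 \sqrt{5} + 4 \cdot 24964\right) + 38943 = \left(-16 - 100 \sqrt{5} + 99856\right) + 38943 = \left(99840 - 100 \sqrt{5}\right) + 38943 = 138783 - 100 \sqrt{5}$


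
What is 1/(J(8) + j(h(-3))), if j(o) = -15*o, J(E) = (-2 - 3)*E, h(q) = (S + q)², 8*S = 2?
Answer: -16/2455 ≈ -0.0065173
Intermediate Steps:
S = ¼ (S = (⅛)*2 = ¼ ≈ 0.25000)
h(q) = (¼ + q)²
J(E) = -5*E
1/(J(8) + j(h(-3))) = 1/(-5*8 - 15*(1 + 4*(-3))²/16) = 1/(-40 - 15*(1 - 12)²/16) = 1/(-40 - 15*(-11)²/16) = 1/(-40 - 15*121/16) = 1/(-40 - 1815/16) = 1/(-2455/16) = -16/2455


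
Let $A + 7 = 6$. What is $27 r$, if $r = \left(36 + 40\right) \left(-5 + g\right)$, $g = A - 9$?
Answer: $-30780$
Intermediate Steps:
$A = -1$ ($A = -7 + 6 = -1$)
$g = -10$ ($g = -1 - 9 = -10$)
$r = -1140$ ($r = \left(36 + 40\right) \left(-5 - 10\right) = 76 \left(-15\right) = -1140$)
$27 r = 27 \left(-1140\right) = -30780$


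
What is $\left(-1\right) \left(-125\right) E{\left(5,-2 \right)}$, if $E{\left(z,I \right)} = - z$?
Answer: $-625$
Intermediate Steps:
$\left(-1\right) \left(-125\right) E{\left(5,-2 \right)} = \left(-1\right) \left(-125\right) \left(\left(-1\right) 5\right) = 125 \left(-5\right) = -625$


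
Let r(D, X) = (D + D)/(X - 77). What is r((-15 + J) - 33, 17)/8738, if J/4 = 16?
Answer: -4/65535 ≈ -6.1036e-5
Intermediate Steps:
J = 64 (J = 4*16 = 64)
r(D, X) = 2*D/(-77 + X) (r(D, X) = (2*D)/(-77 + X) = 2*D/(-77 + X))
r((-15 + J) - 33, 17)/8738 = (2*((-15 + 64) - 33)/(-77 + 17))/8738 = (2*(49 - 33)/(-60))*(1/8738) = (2*16*(-1/60))*(1/8738) = -8/15*1/8738 = -4/65535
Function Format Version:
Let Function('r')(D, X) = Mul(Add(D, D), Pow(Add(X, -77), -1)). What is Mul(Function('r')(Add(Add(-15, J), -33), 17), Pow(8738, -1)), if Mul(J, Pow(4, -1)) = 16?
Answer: Rational(-4, 65535) ≈ -6.1036e-5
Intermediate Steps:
J = 64 (J = Mul(4, 16) = 64)
Function('r')(D, X) = Mul(2, D, Pow(Add(-77, X), -1)) (Function('r')(D, X) = Mul(Mul(2, D), Pow(Add(-77, X), -1)) = Mul(2, D, Pow(Add(-77, X), -1)))
Mul(Function('r')(Add(Add(-15, J), -33), 17), Pow(8738, -1)) = Mul(Mul(2, Add(Add(-15, 64), -33), Pow(Add(-77, 17), -1)), Pow(8738, -1)) = Mul(Mul(2, Add(49, -33), Pow(-60, -1)), Rational(1, 8738)) = Mul(Mul(2, 16, Rational(-1, 60)), Rational(1, 8738)) = Mul(Rational(-8, 15), Rational(1, 8738)) = Rational(-4, 65535)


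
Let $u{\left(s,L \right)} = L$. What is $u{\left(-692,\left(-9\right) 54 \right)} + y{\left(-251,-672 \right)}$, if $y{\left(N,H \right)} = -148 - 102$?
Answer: $-736$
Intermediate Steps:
$y{\left(N,H \right)} = -250$ ($y{\left(N,H \right)} = -148 - 102 = -250$)
$u{\left(-692,\left(-9\right) 54 \right)} + y{\left(-251,-672 \right)} = \left(-9\right) 54 - 250 = -486 - 250 = -736$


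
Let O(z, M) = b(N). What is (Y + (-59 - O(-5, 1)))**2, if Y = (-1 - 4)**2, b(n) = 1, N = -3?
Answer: 1225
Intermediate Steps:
O(z, M) = 1
Y = 25 (Y = (-5)**2 = 25)
(Y + (-59 - O(-5, 1)))**2 = (25 + (-59 - 1*1))**2 = (25 + (-59 - 1))**2 = (25 - 60)**2 = (-35)**2 = 1225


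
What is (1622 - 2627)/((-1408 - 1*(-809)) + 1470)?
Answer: -15/13 ≈ -1.1538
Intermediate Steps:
(1622 - 2627)/((-1408 - 1*(-809)) + 1470) = -1005/((-1408 + 809) + 1470) = -1005/(-599 + 1470) = -1005/871 = -1005*1/871 = -15/13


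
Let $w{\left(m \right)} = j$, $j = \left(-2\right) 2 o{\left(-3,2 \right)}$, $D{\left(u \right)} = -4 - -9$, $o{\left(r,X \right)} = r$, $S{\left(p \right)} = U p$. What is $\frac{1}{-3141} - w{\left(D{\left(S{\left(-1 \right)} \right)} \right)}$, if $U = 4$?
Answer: $- \frac{37693}{3141} \approx -12.0$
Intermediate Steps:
$S{\left(p \right)} = 4 p$
$D{\left(u \right)} = 5$ ($D{\left(u \right)} = -4 + 9 = 5$)
$j = 12$ ($j = \left(-2\right) 2 \left(-3\right) = \left(-4\right) \left(-3\right) = 12$)
$w{\left(m \right)} = 12$
$\frac{1}{-3141} - w{\left(D{\left(S{\left(-1 \right)} \right)} \right)} = \frac{1}{-3141} - 12 = - \frac{1}{3141} - 12 = - \frac{37693}{3141}$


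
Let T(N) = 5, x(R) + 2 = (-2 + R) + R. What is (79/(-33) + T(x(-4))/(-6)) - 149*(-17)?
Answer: 55655/22 ≈ 2529.8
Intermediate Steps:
x(R) = -4 + 2*R (x(R) = -2 + ((-2 + R) + R) = -2 + (-2 + 2*R) = -4 + 2*R)
(79/(-33) + T(x(-4))/(-6)) - 149*(-17) = (79/(-33) + 5/(-6)) - 149*(-17) = (79*(-1/33) + 5*(-⅙)) + 2533 = (-79/33 - ⅚) + 2533 = -71/22 + 2533 = 55655/22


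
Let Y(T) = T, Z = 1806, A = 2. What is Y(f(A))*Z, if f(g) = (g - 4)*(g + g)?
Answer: -14448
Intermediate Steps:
f(g) = 2*g*(-4 + g) (f(g) = (-4 + g)*(2*g) = 2*g*(-4 + g))
Y(f(A))*Z = (2*2*(-4 + 2))*1806 = (2*2*(-2))*1806 = -8*1806 = -14448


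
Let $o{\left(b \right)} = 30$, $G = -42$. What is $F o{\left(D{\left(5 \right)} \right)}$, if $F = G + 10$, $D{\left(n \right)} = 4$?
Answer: $-960$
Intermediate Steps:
$F = -32$ ($F = -42 + 10 = -32$)
$F o{\left(D{\left(5 \right)} \right)} = \left(-32\right) 30 = -960$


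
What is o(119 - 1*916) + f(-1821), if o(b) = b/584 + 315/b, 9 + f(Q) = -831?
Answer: -391795489/465448 ≈ -841.76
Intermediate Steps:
f(Q) = -840 (f(Q) = -9 - 831 = -840)
o(b) = 315/b + b/584 (o(b) = b*(1/584) + 315/b = b/584 + 315/b = 315/b + b/584)
o(119 - 1*916) + f(-1821) = (315/(119 - 1*916) + (119 - 1*916)/584) - 840 = (315/(119 - 916) + (119 - 916)/584) - 840 = (315/(-797) + (1/584)*(-797)) - 840 = (315*(-1/797) - 797/584) - 840 = (-315/797 - 797/584) - 840 = -819169/465448 - 840 = -391795489/465448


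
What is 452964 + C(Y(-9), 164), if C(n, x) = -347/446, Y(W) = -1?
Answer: 202021597/446 ≈ 4.5296e+5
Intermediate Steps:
C(n, x) = -347/446 (C(n, x) = -347*1/446 = -347/446)
452964 + C(Y(-9), 164) = 452964 - 347/446 = 202021597/446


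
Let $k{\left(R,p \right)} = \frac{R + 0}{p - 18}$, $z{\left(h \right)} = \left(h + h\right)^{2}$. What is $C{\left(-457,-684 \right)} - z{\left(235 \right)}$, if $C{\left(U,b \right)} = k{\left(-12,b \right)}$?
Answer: $- \frac{25845298}{117} \approx -2.209 \cdot 10^{5}$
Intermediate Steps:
$z{\left(h \right)} = 4 h^{2}$ ($z{\left(h \right)} = \left(2 h\right)^{2} = 4 h^{2}$)
$k{\left(R,p \right)} = \frac{R}{-18 + p}$
$C{\left(U,b \right)} = - \frac{12}{-18 + b}$
$C{\left(-457,-684 \right)} - z{\left(235 \right)} = - \frac{12}{-18 - 684} - 4 \cdot 235^{2} = - \frac{12}{-702} - 4 \cdot 55225 = \left(-12\right) \left(- \frac{1}{702}\right) - 220900 = \frac{2}{117} - 220900 = - \frac{25845298}{117}$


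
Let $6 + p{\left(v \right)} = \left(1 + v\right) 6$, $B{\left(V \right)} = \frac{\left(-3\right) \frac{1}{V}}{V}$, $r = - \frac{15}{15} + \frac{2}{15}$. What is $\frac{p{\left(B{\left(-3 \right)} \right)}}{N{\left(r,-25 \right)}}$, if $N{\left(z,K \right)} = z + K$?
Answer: $\frac{15}{194} \approx 0.07732$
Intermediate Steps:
$r = - \frac{13}{15}$ ($r = \left(-15\right) \frac{1}{15} + 2 \cdot \frac{1}{15} = -1 + \frac{2}{15} = - \frac{13}{15} \approx -0.86667$)
$B{\left(V \right)} = - \frac{3}{V^{2}}$
$p{\left(v \right)} = 6 v$ ($p{\left(v \right)} = -6 + \left(1 + v\right) 6 = -6 + \left(6 + 6 v\right) = 6 v$)
$N{\left(z,K \right)} = K + z$
$\frac{p{\left(B{\left(-3 \right)} \right)}}{N{\left(r,-25 \right)}} = \frac{6 \left(- \frac{3}{9}\right)}{-25 - \frac{13}{15}} = \frac{6 \left(\left(-3\right) \frac{1}{9}\right)}{- \frac{388}{15}} = 6 \left(- \frac{1}{3}\right) \left(- \frac{15}{388}\right) = \left(-2\right) \left(- \frac{15}{388}\right) = \frac{15}{194}$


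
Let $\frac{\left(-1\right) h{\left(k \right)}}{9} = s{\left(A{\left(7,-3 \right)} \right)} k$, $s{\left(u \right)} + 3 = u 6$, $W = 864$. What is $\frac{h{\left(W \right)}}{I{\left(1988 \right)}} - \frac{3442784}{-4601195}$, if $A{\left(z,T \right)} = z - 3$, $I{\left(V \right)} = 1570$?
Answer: $- \frac{74595156784}{722387615} \approx -103.26$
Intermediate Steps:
$A{\left(z,T \right)} = -3 + z$
$s{\left(u \right)} = -3 + 6 u$ ($s{\left(u \right)} = -3 + u 6 = -3 + 6 u$)
$h{\left(k \right)} = - 189 k$ ($h{\left(k \right)} = - 9 \left(-3 + 6 \left(-3 + 7\right)\right) k = - 9 \left(-3 + 6 \cdot 4\right) k = - 9 \left(-3 + 24\right) k = - 9 \cdot 21 k = - 189 k$)
$\frac{h{\left(W \right)}}{I{\left(1988 \right)}} - \frac{3442784}{-4601195} = \frac{\left(-189\right) 864}{1570} - \frac{3442784}{-4601195} = \left(-163296\right) \frac{1}{1570} - - \frac{3442784}{4601195} = - \frac{81648}{785} + \frac{3442784}{4601195} = - \frac{74595156784}{722387615}$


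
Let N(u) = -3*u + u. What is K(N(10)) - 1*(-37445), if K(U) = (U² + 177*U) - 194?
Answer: 34111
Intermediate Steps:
N(u) = -2*u
K(U) = -194 + U² + 177*U
K(N(10)) - 1*(-37445) = (-194 + (-2*10)² + 177*(-2*10)) - 1*(-37445) = (-194 + (-20)² + 177*(-20)) + 37445 = (-194 + 400 - 3540) + 37445 = -3334 + 37445 = 34111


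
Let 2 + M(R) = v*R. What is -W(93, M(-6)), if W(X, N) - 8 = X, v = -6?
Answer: -101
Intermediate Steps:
M(R) = -2 - 6*R
W(X, N) = 8 + X
-W(93, M(-6)) = -(8 + 93) = -1*101 = -101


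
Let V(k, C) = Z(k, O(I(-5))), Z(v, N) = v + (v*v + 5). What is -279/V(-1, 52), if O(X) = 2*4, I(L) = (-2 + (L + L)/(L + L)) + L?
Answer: -279/5 ≈ -55.800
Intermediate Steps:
I(L) = -1 + L (I(L) = (-2 + (2*L)/((2*L))) + L = (-2 + (2*L)*(1/(2*L))) + L = (-2 + 1) + L = -1 + L)
O(X) = 8
Z(v, N) = 5 + v + v² (Z(v, N) = v + (v² + 5) = v + (5 + v²) = 5 + v + v²)
V(k, C) = 5 + k + k²
-279/V(-1, 52) = -279/(5 - 1 + (-1)²) = -279/(5 - 1 + 1) = -279/5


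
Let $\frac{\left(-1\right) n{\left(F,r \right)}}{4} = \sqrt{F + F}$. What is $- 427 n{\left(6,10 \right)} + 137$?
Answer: $137 + 3416 \sqrt{3} \approx 6053.7$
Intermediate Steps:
$n{\left(F,r \right)} = - 4 \sqrt{2} \sqrt{F}$ ($n{\left(F,r \right)} = - 4 \sqrt{F + F} = - 4 \sqrt{2 F} = - 4 \sqrt{2} \sqrt{F}$)
$- 427 n{\left(6,10 \right)} + 137 = - 427 \left(- 4 \sqrt{2} \sqrt{6}\right) + 137 = - 427 \left(- 8 \sqrt{3}\right) + 137 = 3416 \sqrt{3} + 137 = 137 + 3416 \sqrt{3}$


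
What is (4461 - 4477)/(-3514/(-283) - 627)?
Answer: 4528/173927 ≈ 0.026034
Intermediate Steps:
(4461 - 4477)/(-3514/(-283) - 627) = -16/(-3514*(-1/283) - 627) = -16/(3514/283 - 627) = -16/(-173927/283) = -16*(-283/173927) = 4528/173927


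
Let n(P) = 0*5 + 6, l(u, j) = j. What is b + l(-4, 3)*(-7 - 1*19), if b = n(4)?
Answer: -72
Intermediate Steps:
n(P) = 6 (n(P) = 0 + 6 = 6)
b = 6
b + l(-4, 3)*(-7 - 1*19) = 6 + 3*(-7 - 1*19) = 6 + 3*(-7 - 19) = 6 + 3*(-26) = 6 - 78 = -72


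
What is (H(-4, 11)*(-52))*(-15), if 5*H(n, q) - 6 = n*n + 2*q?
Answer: 6864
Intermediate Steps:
H(n, q) = 6/5 + n²/5 + 2*q/5 (H(n, q) = 6/5 + (n*n + 2*q)/5 = 6/5 + (n² + 2*q)/5 = 6/5 + (n²/5 + 2*q/5) = 6/5 + n²/5 + 2*q/5)
(H(-4, 11)*(-52))*(-15) = ((6/5 + (⅕)*(-4)² + (⅖)*11)*(-52))*(-15) = ((6/5 + (⅕)*16 + 22/5)*(-52))*(-15) = ((6/5 + 16/5 + 22/5)*(-52))*(-15) = ((44/5)*(-52))*(-15) = -2288/5*(-15) = 6864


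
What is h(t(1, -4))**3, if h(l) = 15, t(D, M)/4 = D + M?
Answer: 3375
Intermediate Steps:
t(D, M) = 4*D + 4*M (t(D, M) = 4*(D + M) = 4*D + 4*M)
h(t(1, -4))**3 = 15**3 = 3375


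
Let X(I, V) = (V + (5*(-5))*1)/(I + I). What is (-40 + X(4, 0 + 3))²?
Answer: 29241/16 ≈ 1827.6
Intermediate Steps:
X(I, V) = (-25 + V)/(2*I) (X(I, V) = (V - 25*1)/((2*I)) = (V - 25)*(1/(2*I)) = (-25 + V)*(1/(2*I)) = (-25 + V)/(2*I))
(-40 + X(4, 0 + 3))² = (-40 + (½)*(-25 + (0 + 3))/4)² = (-40 + (½)*(¼)*(-25 + 3))² = (-40 + (½)*(¼)*(-22))² = (-40 - 11/4)² = (-171/4)² = 29241/16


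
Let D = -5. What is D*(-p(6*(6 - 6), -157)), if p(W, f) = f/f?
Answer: 5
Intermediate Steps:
p(W, f) = 1
D*(-p(6*(6 - 6), -157)) = -(-5) = -5*(-1) = 5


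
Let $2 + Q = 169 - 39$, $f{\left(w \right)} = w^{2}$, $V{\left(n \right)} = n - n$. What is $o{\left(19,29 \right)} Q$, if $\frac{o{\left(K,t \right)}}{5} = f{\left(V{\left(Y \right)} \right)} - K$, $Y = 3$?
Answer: $-12160$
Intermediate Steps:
$V{\left(n \right)} = 0$
$o{\left(K,t \right)} = - 5 K$ ($o{\left(K,t \right)} = 5 \left(0^{2} - K\right) = 5 \left(0 - K\right) = 5 \left(- K\right) = - 5 K$)
$Q = 128$ ($Q = -2 + \left(169 - 39\right) = -2 + 130 = 128$)
$o{\left(19,29 \right)} Q = \left(-5\right) 19 \cdot 128 = \left(-95\right) 128 = -12160$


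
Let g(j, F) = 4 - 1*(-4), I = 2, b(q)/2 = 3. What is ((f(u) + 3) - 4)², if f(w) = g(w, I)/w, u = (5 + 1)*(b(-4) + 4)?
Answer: 169/225 ≈ 0.75111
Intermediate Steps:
b(q) = 6 (b(q) = 2*3 = 6)
g(j, F) = 8 (g(j, F) = 4 + 4 = 8)
u = 60 (u = (5 + 1)*(6 + 4) = 6*10 = 60)
f(w) = 8/w
((f(u) + 3) - 4)² = ((8/60 + 3) - 4)² = ((8*(1/60) + 3) - 4)² = ((2/15 + 3) - 4)² = (47/15 - 4)² = (-13/15)² = 169/225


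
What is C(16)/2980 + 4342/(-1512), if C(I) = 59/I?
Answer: -25867169/9011520 ≈ -2.8705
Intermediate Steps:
C(16)/2980 + 4342/(-1512) = (59/16)/2980 + 4342/(-1512) = (59*(1/16))*(1/2980) + 4342*(-1/1512) = (59/16)*(1/2980) - 2171/756 = 59/47680 - 2171/756 = -25867169/9011520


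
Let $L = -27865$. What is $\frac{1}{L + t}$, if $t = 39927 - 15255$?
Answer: $- \frac{1}{3193} \approx -0.00031319$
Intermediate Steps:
$t = 24672$
$\frac{1}{L + t} = \frac{1}{-27865 + 24672} = \frac{1}{-3193} = - \frac{1}{3193}$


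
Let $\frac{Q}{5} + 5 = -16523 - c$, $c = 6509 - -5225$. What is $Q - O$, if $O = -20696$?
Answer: $-120614$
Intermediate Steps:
$c = 11734$ ($c = 6509 + 5225 = 11734$)
$Q = -141310$ ($Q = -25 + 5 \left(-16523 - 11734\right) = -25 + 5 \left(-28257\right) = -25 - 141285 = -141310$)
$Q - O = -141310 - -20696 = -141310 + 20696 = -120614$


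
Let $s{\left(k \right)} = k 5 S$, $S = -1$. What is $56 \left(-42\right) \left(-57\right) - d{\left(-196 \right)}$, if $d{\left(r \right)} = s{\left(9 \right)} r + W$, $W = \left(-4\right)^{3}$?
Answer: $125308$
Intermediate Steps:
$W = -64$
$s{\left(k \right)} = - 5 k$ ($s{\left(k \right)} = k 5 \left(-1\right) = 5 k \left(-1\right) = - 5 k$)
$d{\left(r \right)} = -64 - 45 r$ ($d{\left(r \right)} = \left(-5\right) 9 r - 64 = - 45 r - 64 = -64 - 45 r$)
$56 \left(-42\right) \left(-57\right) - d{\left(-196 \right)} = 56 \left(-42\right) \left(-57\right) - \left(-64 - -8820\right) = \left(-2352\right) \left(-57\right) - \left(-64 + 8820\right) = 134064 - 8756 = 125308$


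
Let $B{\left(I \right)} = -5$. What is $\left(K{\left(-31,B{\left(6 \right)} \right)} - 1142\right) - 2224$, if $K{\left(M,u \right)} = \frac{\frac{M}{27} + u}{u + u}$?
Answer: $- \frac{454327}{135} \approx -3365.4$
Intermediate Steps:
$K{\left(M,u \right)} = \frac{u + \frac{M}{27}}{2 u}$ ($K{\left(M,u \right)} = \frac{M \frac{1}{27} + u}{2 u} = \left(\frac{M}{27} + u\right) \frac{1}{2 u} = \left(u + \frac{M}{27}\right) \frac{1}{2 u} = \frac{u + \frac{M}{27}}{2 u}$)
$\left(K{\left(-31,B{\left(6 \right)} \right)} - 1142\right) - 2224 = \left(\frac{-31 + 27 \left(-5\right)}{54 \left(-5\right)} - 1142\right) - 2224 = \left(\frac{1}{54} \left(- \frac{1}{5}\right) \left(-31 - 135\right) - 1142\right) - 2224 = \left(\frac{1}{54} \left(- \frac{1}{5}\right) \left(-166\right) - 1142\right) - 2224 = \left(\frac{83}{135} - 1142\right) - 2224 = - \frac{154087}{135} - 2224 = - \frac{454327}{135}$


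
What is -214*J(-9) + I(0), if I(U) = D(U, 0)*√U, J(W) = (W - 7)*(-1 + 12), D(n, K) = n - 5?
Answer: 37664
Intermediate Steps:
D(n, K) = -5 + n
J(W) = -77 + 11*W (J(W) = (-7 + W)*11 = -77 + 11*W)
I(U) = √U*(-5 + U) (I(U) = (-5 + U)*√U = √U*(-5 + U))
-214*J(-9) + I(0) = -214*(-77 + 11*(-9)) + √0*(-5 + 0) = -214*(-77 - 99) + 0*(-5) = -214*(-176) + 0 = 37664 + 0 = 37664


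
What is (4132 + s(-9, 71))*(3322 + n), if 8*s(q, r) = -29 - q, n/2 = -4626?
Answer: -24487935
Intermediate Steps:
n = -9252 (n = 2*(-4626) = -9252)
s(q, r) = -29/8 - q/8 (s(q, r) = (-29 - q)/8 = -29/8 - q/8)
(4132 + s(-9, 71))*(3322 + n) = (4132 + (-29/8 - ⅛*(-9)))*(3322 - 9252) = (4132 + (-29/8 + 9/8))*(-5930) = (4132 - 5/2)*(-5930) = (8259/2)*(-5930) = -24487935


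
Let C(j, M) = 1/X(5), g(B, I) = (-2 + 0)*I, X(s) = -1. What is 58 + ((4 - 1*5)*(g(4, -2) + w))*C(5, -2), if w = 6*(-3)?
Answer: 44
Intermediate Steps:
g(B, I) = -2*I
w = -18
C(j, M) = -1 (C(j, M) = 1/(-1) = -1)
58 + ((4 - 1*5)*(g(4, -2) + w))*C(5, -2) = 58 + ((4 - 1*5)*(-2*(-2) - 18))*(-1) = 58 + ((4 - 5)*(4 - 18))*(-1) = 58 - 1*(-14)*(-1) = 58 + 14*(-1) = 58 - 14 = 44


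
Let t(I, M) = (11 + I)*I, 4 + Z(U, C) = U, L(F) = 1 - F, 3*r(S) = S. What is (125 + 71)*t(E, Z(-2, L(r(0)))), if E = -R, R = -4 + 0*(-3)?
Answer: 11760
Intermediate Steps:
R = -4 (R = -4 + 0 = -4)
r(S) = S/3
Z(U, C) = -4 + U
E = 4 (E = -1*(-4) = 4)
t(I, M) = I*(11 + I)
(125 + 71)*t(E, Z(-2, L(r(0)))) = (125 + 71)*(4*(11 + 4)) = 196*(4*15) = 196*60 = 11760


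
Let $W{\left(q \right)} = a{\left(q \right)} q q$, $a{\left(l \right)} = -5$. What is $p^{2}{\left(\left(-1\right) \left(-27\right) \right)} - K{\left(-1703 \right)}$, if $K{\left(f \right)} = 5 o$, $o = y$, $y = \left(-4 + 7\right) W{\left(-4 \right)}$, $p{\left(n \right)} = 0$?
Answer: $1200$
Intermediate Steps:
$W{\left(q \right)} = - 5 q^{2}$ ($W{\left(q \right)} = - 5 q q = - 5 q^{2}$)
$y = -240$ ($y = \left(-4 + 7\right) \left(- 5 \left(-4\right)^{2}\right) = 3 \left(\left(-5\right) 16\right) = 3 \left(-80\right) = -240$)
$o = -240$
$K{\left(f \right)} = -1200$ ($K{\left(f \right)} = 5 \left(-240\right) = -1200$)
$p^{2}{\left(\left(-1\right) \left(-27\right) \right)} - K{\left(-1703 \right)} = 0^{2} - -1200 = 0 + 1200 = 1200$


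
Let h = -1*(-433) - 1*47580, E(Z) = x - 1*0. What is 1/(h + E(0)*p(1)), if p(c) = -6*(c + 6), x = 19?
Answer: -1/47945 ≈ -2.0857e-5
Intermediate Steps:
p(c) = -36 - 6*c (p(c) = -6*(6 + c) = -36 - 6*c)
E(Z) = 19 (E(Z) = 19 - 1*0 = 19 + 0 = 19)
h = -47147 (h = 433 - 47580 = -47147)
1/(h + E(0)*p(1)) = 1/(-47147 + 19*(-36 - 6*1)) = 1/(-47147 + 19*(-36 - 6)) = 1/(-47147 + 19*(-42)) = 1/(-47147 - 798) = 1/(-47945) = -1/47945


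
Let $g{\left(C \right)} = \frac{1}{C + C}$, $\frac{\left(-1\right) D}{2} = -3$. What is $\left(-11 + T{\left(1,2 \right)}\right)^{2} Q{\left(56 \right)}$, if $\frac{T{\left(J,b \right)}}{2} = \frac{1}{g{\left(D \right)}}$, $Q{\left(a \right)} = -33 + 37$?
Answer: $676$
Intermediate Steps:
$D = 6$ ($D = \left(-2\right) \left(-3\right) = 6$)
$g{\left(C \right)} = \frac{1}{2 C}$
$Q{\left(a \right)} = 4$
$T{\left(J,b \right)} = 24$ ($T{\left(J,b \right)} = \frac{2}{\frac{1}{2} \cdot \frac{1}{6}} = 2 \frac{1}{\frac{1}{12}} = 2 \cdot 12 = 24$)
$\left(-11 + T{\left(1,2 \right)}\right)^{2} Q{\left(56 \right)} = \left(-11 + 24\right)^{2} \cdot 4 = 13^{2} \cdot 4 = 169 \cdot 4 = 676$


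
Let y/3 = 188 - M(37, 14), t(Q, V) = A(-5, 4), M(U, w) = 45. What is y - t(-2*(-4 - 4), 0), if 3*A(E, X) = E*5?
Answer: 1312/3 ≈ 437.33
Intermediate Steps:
A(E, X) = 5*E/3 (A(E, X) = (E*5)/3 = (5*E)/3 = 5*E/3)
t(Q, V) = -25/3 (t(Q, V) = (5/3)*(-5) = -25/3)
y = 429 (y = 3*(188 - 1*45) = 3*(188 - 45) = 3*143 = 429)
y - t(-2*(-4 - 4), 0) = 429 - 1*(-25/3) = 429 + 25/3 = 1312/3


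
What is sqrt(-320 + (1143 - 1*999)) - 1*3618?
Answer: -3618 + 4*I*sqrt(11) ≈ -3618.0 + 13.266*I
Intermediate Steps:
sqrt(-320 + (1143 - 1*999)) - 1*3618 = sqrt(-320 + (1143 - 999)) - 3618 = sqrt(-320 + 144) - 3618 = sqrt(-176) - 3618 = 4*I*sqrt(11) - 3618 = -3618 + 4*I*sqrt(11)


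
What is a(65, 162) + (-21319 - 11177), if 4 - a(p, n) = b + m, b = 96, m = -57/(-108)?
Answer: -1173187/36 ≈ -32589.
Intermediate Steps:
m = 19/36 (m = -57*(-1/108) = 19/36 ≈ 0.52778)
a(p, n) = -3331/36 (a(p, n) = 4 - (96 + 19/36) = 4 - 1*3475/36 = 4 - 3475/36 = -3331/36)
a(65, 162) + (-21319 - 11177) = -3331/36 + (-21319 - 11177) = -3331/36 - 32496 = -1173187/36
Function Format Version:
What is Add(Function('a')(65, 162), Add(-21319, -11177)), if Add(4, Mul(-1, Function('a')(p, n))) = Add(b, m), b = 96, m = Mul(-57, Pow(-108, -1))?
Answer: Rational(-1173187, 36) ≈ -32589.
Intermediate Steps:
m = Rational(19, 36) (m = Mul(-57, Rational(-1, 108)) = Rational(19, 36) ≈ 0.52778)
Function('a')(p, n) = Rational(-3331, 36) (Function('a')(p, n) = Add(4, Mul(-1, Add(96, Rational(19, 36)))) = Add(4, Mul(-1, Rational(3475, 36))) = Add(4, Rational(-3475, 36)) = Rational(-3331, 36))
Add(Function('a')(65, 162), Add(-21319, -11177)) = Add(Rational(-3331, 36), Add(-21319, -11177)) = Add(Rational(-3331, 36), -32496) = Rational(-1173187, 36)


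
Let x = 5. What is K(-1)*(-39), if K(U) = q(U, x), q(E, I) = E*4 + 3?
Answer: 39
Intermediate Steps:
q(E, I) = 3 + 4*E (q(E, I) = 4*E + 3 = 3 + 4*E)
K(U) = 3 + 4*U
K(-1)*(-39) = (3 + 4*(-1))*(-39) = (3 - 4)*(-39) = -1*(-39) = 39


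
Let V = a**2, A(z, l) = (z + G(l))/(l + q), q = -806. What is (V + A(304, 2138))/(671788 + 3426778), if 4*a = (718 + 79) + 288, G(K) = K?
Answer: 3531763/196731168 ≈ 0.017952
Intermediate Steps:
a = 1085/4 (a = ((718 + 79) + 288)/4 = (797 + 288)/4 = (1/4)*1085 = 1085/4 ≈ 271.25)
A(z, l) = (l + z)/(-806 + l) (A(z, l) = (z + l)/(l - 806) = (l + z)/(-806 + l))
V = 1177225/16 (V = (1085/4)**2 = 1177225/16 ≈ 73577.)
(V + A(304, 2138))/(671788 + 3426778) = (1177225/16 + (2138 + 304)/(-806 + 2138))/(671788 + 3426778) = (1177225/16 + 2442/1332)/4098566 = (1177225/16 + (1/1332)*2442)*(1/4098566) = (1177225/16 + 11/6)*(1/4098566) = (3531763/48)*(1/4098566) = 3531763/196731168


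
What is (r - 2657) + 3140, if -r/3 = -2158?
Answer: 6957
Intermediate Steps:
r = 6474 (r = -3*(-2158) = 6474)
(r - 2657) + 3140 = (6474 - 2657) + 3140 = 3817 + 3140 = 6957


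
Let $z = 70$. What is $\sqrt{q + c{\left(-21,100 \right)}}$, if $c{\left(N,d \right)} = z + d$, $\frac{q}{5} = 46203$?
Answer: $\sqrt{231185} \approx 480.82$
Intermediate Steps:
$q = 231015$ ($q = 5 \cdot 46203 = 231015$)
$c{\left(N,d \right)} = 70 + d$
$\sqrt{q + c{\left(-21,100 \right)}} = \sqrt{231015 + \left(70 + 100\right)} = \sqrt{231015 + 170} = \sqrt{231185}$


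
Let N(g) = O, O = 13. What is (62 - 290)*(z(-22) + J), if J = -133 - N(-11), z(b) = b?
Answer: 38304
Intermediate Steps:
N(g) = 13
J = -146 (J = -133 - 1*13 = -133 - 13 = -146)
(62 - 290)*(z(-22) + J) = (62 - 290)*(-22 - 146) = -228*(-168) = 38304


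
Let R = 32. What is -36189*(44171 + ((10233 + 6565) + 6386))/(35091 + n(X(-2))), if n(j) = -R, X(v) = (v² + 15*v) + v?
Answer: -2437510095/35059 ≈ -69526.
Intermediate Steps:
X(v) = v² + 16*v
n(j) = -32 (n(j) = -1*32 = -32)
-36189*(44171 + ((10233 + 6565) + 6386))/(35091 + n(X(-2))) = -36189*(44171 + ((10233 + 6565) + 6386))/(35091 - 32) = -36189/(35059/(44171 + (16798 + 6386))) = -36189/(35059/(44171 + 23184)) = -36189/(35059/67355) = -36189/(35059*(1/67355)) = -36189/35059/67355 = -36189*67355/35059 = -2437510095/35059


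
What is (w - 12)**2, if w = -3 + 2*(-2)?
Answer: 361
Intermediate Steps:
w = -7 (w = -3 - 4 = -7)
(w - 12)**2 = (-7 - 12)**2 = (-19)**2 = 361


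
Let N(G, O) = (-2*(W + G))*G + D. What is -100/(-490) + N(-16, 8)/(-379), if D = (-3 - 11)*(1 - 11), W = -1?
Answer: 23586/18571 ≈ 1.2700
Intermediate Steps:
D = 140 (D = -14*(-10) = 140)
N(G, O) = 140 + G*(2 - 2*G) (N(G, O) = (-2*(-1 + G))*G + 140 = (2 - 2*G)*G + 140 = G*(2 - 2*G) + 140 = 140 + G*(2 - 2*G))
-100/(-490) + N(-16, 8)/(-379) = -100/(-490) + (140 - 2*(-16)**2 + 2*(-16))/(-379) = -100*(-1/490) + (140 - 2*256 - 32)*(-1/379) = 10/49 + (140 - 512 - 32)*(-1/379) = 10/49 - 404*(-1/379) = 10/49 + 404/379 = 23586/18571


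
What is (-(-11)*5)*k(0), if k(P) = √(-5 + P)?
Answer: 55*I*√5 ≈ 122.98*I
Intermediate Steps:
(-(-11)*5)*k(0) = (-(-11)*5)*√(-5 + 0) = (-11*(-5))*√(-5) = 55*(I*√5) = 55*I*√5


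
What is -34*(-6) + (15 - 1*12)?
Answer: 207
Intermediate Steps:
-34*(-6) + (15 - 1*12) = 204 + (15 - 12) = 204 + 3 = 207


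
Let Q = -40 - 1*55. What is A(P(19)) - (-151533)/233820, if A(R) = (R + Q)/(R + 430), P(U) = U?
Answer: 5585333/11665020 ≈ 0.47881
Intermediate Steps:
Q = -95 (Q = -40 - 55 = -95)
A(R) = (-95 + R)/(430 + R) (A(R) = (R - 95)/(R + 430) = (-95 + R)/(430 + R))
A(P(19)) - (-151533)/233820 = (-95 + 19)/(430 + 19) - (-151533)/233820 = -76/449 - (-151533)/233820 = (1/449)*(-76) - 1*(-16837/25980) = -76/449 + 16837/25980 = 5585333/11665020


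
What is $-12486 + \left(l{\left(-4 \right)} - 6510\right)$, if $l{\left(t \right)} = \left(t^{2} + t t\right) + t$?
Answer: $-18968$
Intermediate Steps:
$l{\left(t \right)} = t + 2 t^{2}$ ($l{\left(t \right)} = \left(t^{2} + t^{2}\right) + t = 2 t^{2} + t = t + 2 t^{2}$)
$-12486 + \left(l{\left(-4 \right)} - 6510\right) = -12486 - \left(6510 + 4 \left(1 + 2 \left(-4\right)\right)\right) = -12486 - \left(6510 + 4 \left(1 - 8\right)\right) = -12486 - 6482 = -18968$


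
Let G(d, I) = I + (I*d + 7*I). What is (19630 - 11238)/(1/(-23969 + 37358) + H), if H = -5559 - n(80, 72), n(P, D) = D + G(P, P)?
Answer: -56180244/84826009 ≈ -0.66230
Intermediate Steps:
G(d, I) = 8*I + I*d (G(d, I) = I + (7*I + I*d) = 8*I + I*d)
n(P, D) = D + P*(8 + P)
H = -12671 (H = -5559 - (72 + 80*(8 + 80)) = -5559 - (72 + 80*88) = -5559 - (72 + 7040) = -5559 - 1*7112 = -5559 - 7112 = -12671)
(19630 - 11238)/(1/(-23969 + 37358) + H) = (19630 - 11238)/(1/(-23969 + 37358) - 12671) = 8392/(1/13389 - 12671) = 8392/(-169652018/13389) = 8392*(-13389/169652018) = -56180244/84826009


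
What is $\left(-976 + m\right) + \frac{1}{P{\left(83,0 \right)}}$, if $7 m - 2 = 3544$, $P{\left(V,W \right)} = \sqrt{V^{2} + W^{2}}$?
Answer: $- \frac{272731}{581} \approx -469.42$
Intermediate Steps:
$m = \frac{3546}{7}$ ($m = \frac{2}{7} + \frac{1}{7} \cdot 3544 = \frac{2}{7} + \frac{3544}{7} = \frac{3546}{7} \approx 506.57$)
$\left(-976 + m\right) + \frac{1}{P{\left(83,0 \right)}} = \left(-976 + \frac{3546}{7}\right) + \frac{1}{\sqrt{83^{2} + 0^{2}}} = - \frac{3286}{7} + \frac{1}{\sqrt{6889 + 0}} = - \frac{3286}{7} + \frac{1}{\sqrt{6889}} = - \frac{3286}{7} + \frac{1}{83} = - \frac{272731}{581}$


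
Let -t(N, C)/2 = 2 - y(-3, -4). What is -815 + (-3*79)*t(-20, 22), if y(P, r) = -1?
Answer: 607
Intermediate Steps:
t(N, C) = -6 (t(N, C) = -2*(2 - 1*(-1)) = -2*(2 + 1) = -2*3 = -6)
-815 + (-3*79)*t(-20, 22) = -815 - 3*79*(-6) = -815 - 237*(-6) = -815 + 1422 = 607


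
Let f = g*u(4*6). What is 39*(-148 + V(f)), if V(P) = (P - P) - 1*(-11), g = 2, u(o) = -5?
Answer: -5343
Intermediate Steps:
f = -10 (f = 2*(-5) = -10)
V(P) = 11 (V(P) = 0 + 11 = 11)
39*(-148 + V(f)) = 39*(-148 + 11) = 39*(-137) = -5343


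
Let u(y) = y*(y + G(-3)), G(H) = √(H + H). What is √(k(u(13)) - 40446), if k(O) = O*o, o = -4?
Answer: √(-41122 - 52*I*√6) ≈ 0.3141 - 202.79*I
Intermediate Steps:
G(H) = √2*√H (G(H) = √(2*H) = √2*√H)
u(y) = y*(y + I*√6) (u(y) = y*(y + √2*√(-3)) = y*(y + √2*(I*√3)) = y*(y + I*√6))
k(O) = -4*O (k(O) = O*(-4) = -4*O)
√(k(u(13)) - 40446) = √(-52*(13 + I*√6) - 40446) = √(-4*(169 + 13*I*√6) - 40446) = √((-676 - 52*I*√6) - 40446) = √(-41122 - 52*I*√6)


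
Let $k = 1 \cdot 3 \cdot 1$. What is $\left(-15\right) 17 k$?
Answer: $-765$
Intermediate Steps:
$k = 3$ ($k = 3 \cdot 1 = 3$)
$\left(-15\right) 17 k = \left(-15\right) 17 \cdot 3 = \left(-255\right) 3 = -765$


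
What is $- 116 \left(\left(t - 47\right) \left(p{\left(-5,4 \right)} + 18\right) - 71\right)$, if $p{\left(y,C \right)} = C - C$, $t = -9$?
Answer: $125164$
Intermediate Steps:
$p{\left(y,C \right)} = 0$
$- 116 \left(\left(t - 47\right) \left(p{\left(-5,4 \right)} + 18\right) - 71\right) = - 116 \left(\left(-9 - 47\right) \left(0 + 18\right) - 71\right) = - 116 \left(\left(-56\right) 18 - 71\right) = - 116 \left(-1008 - 71\right) = \left(-116\right) \left(-1079\right) = 125164$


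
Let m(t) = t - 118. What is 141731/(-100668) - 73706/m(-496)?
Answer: 3666406387/30905076 ≈ 118.63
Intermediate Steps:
m(t) = -118 + t
141731/(-100668) - 73706/m(-496) = 141731/(-100668) - 73706/(-118 - 496) = 141731*(-1/100668) - 73706/(-614) = -141731/100668 - 73706*(-1/614) = -141731/100668 + 36853/307 = 3666406387/30905076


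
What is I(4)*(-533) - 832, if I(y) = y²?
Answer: -9360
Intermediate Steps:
I(4)*(-533) - 832 = 4²*(-533) - 832 = 16*(-533) - 832 = -8528 - 832 = -9360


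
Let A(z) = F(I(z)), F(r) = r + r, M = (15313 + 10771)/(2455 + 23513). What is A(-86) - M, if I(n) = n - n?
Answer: -6521/6492 ≈ -1.0045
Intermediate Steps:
M = 6521/6492 (M = 26084/25968 = 26084*(1/25968) = 6521/6492 ≈ 1.0045)
I(n) = 0
F(r) = 2*r
A(z) = 0 (A(z) = 2*0 = 0)
A(-86) - M = 0 - 1*6521/6492 = 0 - 6521/6492 = -6521/6492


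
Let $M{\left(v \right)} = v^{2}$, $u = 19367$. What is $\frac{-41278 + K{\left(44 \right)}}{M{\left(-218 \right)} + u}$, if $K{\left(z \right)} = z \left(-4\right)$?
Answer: $- \frac{13818}{22297} \approx -0.61972$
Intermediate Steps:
$K{\left(z \right)} = - 4 z$
$\frac{-41278 + K{\left(44 \right)}}{M{\left(-218 \right)} + u} = \frac{-41278 - 176}{\left(-218\right)^{2} + 19367} = \frac{-41278 - 176}{47524 + 19367} = - \frac{41454}{66891} = \left(-41454\right) \frac{1}{66891} = - \frac{13818}{22297}$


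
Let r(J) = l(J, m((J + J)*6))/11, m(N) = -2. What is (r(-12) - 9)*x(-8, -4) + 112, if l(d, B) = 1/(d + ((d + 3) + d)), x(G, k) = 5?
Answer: 24316/363 ≈ 66.986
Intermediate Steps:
l(d, B) = 1/(3 + 3*d) (l(d, B) = 1/(d + ((3 + d) + d)) = 1/(d + (3 + 2*d)) = 1/(3 + 3*d))
r(J) = 1/(33*(1 + J)) (r(J) = (1/(3*(1 + J)))/11 = (1/(3*(1 + J)))*(1/11) = 1/(33*(1 + J)))
(r(-12) - 9)*x(-8, -4) + 112 = (1/(33*(1 - 12)) - 9)*5 + 112 = ((1/33)/(-11) - 9)*5 + 112 = ((1/33)*(-1/11) - 9)*5 + 112 = (-1/363 - 9)*5 + 112 = -3268/363*5 + 112 = -16340/363 + 112 = 24316/363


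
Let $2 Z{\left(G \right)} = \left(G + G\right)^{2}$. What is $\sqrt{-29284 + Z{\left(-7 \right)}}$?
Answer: $i \sqrt{29186} \approx 170.84 i$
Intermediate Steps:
$Z{\left(G \right)} = 2 G^{2}$ ($Z{\left(G \right)} = \frac{\left(G + G\right)^{2}}{2} = \frac{\left(2 G\right)^{2}}{2} = \frac{4 G^{2}}{2} = 2 G^{2}$)
$\sqrt{-29284 + Z{\left(-7 \right)}} = \sqrt{-29284 + 2 \left(-7\right)^{2}} = \sqrt{-29284 + 2 \cdot 49} = \sqrt{-29284 + 98} = \sqrt{-29186} = i \sqrt{29186}$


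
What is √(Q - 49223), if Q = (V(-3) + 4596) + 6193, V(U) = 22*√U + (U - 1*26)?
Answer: √(-38463 + 22*I*√3) ≈ 0.0972 + 196.12*I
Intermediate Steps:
V(U) = -26 + U + 22*√U (V(U) = 22*√U + (U - 26) = 22*√U + (-26 + U) = -26 + U + 22*√U)
Q = 10760 + 22*I*√3 (Q = ((-26 - 3 + 22*√(-3)) + 4596) + 6193 = ((-26 - 3 + 22*(I*√3)) + 4596) + 6193 = ((-26 - 3 + 22*I*√3) + 4596) + 6193 = ((-29 + 22*I*√3) + 4596) + 6193 = (4567 + 22*I*√3) + 6193 = 10760 + 22*I*√3 ≈ 10760.0 + 38.105*I)
√(Q - 49223) = √((10760 + 22*I*√3) - 49223) = √(-38463 + 22*I*√3)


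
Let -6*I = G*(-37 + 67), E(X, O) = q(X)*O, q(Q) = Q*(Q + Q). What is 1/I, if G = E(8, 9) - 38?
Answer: -1/5570 ≈ -0.00017953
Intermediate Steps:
q(Q) = 2*Q² (q(Q) = Q*(2*Q) = 2*Q²)
E(X, O) = 2*O*X² (E(X, O) = (2*X²)*O = 2*O*X²)
G = 1114 (G = 2*9*8² - 38 = 2*9*64 - 38 = 1152 - 38 = 1114)
I = -5570 (I = -557*(-37 + 67)/3 = -557*30/3 = -⅙*33420 = -5570)
1/I = 1/(-5570) = -1/5570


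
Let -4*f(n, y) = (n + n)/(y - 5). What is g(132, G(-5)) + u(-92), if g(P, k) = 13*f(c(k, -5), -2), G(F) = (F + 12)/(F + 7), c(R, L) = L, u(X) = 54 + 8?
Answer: 803/14 ≈ 57.357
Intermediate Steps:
u(X) = 62
f(n, y) = -n/(2*(-5 + y)) (f(n, y) = -(n + n)/(4*(y - 5)) = -2*n/(4*(-5 + y)) = -n/(2*(-5 + y)))
G(F) = (12 + F)/(7 + F)
g(P, k) = -65/14 (g(P, k) = 13*(-1*(-5)/(-10 + 2*(-2))) = 13*(-1*(-5)/(-10 - 4)) = 13*(-1*(-5)/(-14)) = 13*(-1*(-5)*(-1/14)) = 13*(-5/14) = -65/14)
g(132, G(-5)) + u(-92) = -65/14 + 62 = 803/14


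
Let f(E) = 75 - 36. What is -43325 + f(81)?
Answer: -43286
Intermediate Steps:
f(E) = 39
-43325 + f(81) = -43325 + 39 = -43286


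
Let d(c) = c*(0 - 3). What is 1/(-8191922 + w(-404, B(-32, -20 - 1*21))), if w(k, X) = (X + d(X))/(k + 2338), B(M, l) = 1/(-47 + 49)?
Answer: -1934/15843177149 ≈ -1.2207e-7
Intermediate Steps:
d(c) = -3*c (d(c) = c*(-3) = -3*c)
B(M, l) = 1/2
w(k, X) = -2*X/(2338 + k) (w(k, X) = (X - 3*X)/(k + 2338) = (-2*X)/(2338 + k) = -2*X/(2338 + k))
1/(-8191922 + w(-404, B(-32, -20 - 1*21))) = 1/(-8191922 - 2*1/2/(2338 - 404)) = 1/(-8191922 - 2*1/2/1934) = 1/(-8191922 - 2*1/2*1/1934) = 1/(-8191922 - 1/1934) = 1/(-15843177149/1934) = -1934/15843177149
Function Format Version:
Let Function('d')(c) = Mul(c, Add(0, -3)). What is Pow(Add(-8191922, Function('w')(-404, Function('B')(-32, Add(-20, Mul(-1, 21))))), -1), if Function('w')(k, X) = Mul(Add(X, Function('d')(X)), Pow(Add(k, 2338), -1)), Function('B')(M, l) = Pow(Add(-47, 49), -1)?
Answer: Rational(-1934, 15843177149) ≈ -1.2207e-7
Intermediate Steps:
Function('d')(c) = Mul(-3, c) (Function('d')(c) = Mul(c, -3) = Mul(-3, c))
Function('B')(M, l) = Rational(1, 2) (Function('B')(M, l) = Pow(2, -1) = Rational(1, 2))
Function('w')(k, X) = Mul(-2, X, Pow(Add(2338, k), -1)) (Function('w')(k, X) = Mul(Add(X, Mul(-3, X)), Pow(Add(k, 2338), -1)) = Mul(Mul(-2, X), Pow(Add(2338, k), -1)) = Mul(-2, X, Pow(Add(2338, k), -1)))
Pow(Add(-8191922, Function('w')(-404, Function('B')(-32, Add(-20, Mul(-1, 21))))), -1) = Pow(Add(-8191922, Mul(-2, Rational(1, 2), Pow(Add(2338, -404), -1))), -1) = Pow(Add(-8191922, Mul(-2, Rational(1, 2), Pow(1934, -1))), -1) = Pow(Add(-8191922, Mul(-2, Rational(1, 2), Rational(1, 1934))), -1) = Pow(Add(-8191922, Rational(-1, 1934)), -1) = Pow(Rational(-15843177149, 1934), -1) = Rational(-1934, 15843177149)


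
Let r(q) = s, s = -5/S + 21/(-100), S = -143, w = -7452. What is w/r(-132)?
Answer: 106563600/2503 ≈ 42574.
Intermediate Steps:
s = -2503/14300 (s = -5/(-143) + 21/(-100) = -5*(-1/143) + 21*(-1/100) = 5/143 - 21/100 = -2503/14300 ≈ -0.17503)
r(q) = -2503/14300
w/r(-132) = -7452/(-2503/14300) = -7452*(-14300/2503) = 106563600/2503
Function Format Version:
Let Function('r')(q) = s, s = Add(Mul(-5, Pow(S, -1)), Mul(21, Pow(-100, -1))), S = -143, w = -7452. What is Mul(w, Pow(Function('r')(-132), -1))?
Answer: Rational(106563600, 2503) ≈ 42574.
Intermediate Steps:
s = Rational(-2503, 14300) (s = Add(Mul(-5, Pow(-143, -1)), Mul(21, Pow(-100, -1))) = Add(Mul(-5, Rational(-1, 143)), Mul(21, Rational(-1, 100))) = Add(Rational(5, 143), Rational(-21, 100)) = Rational(-2503, 14300) ≈ -0.17503)
Function('r')(q) = Rational(-2503, 14300)
Mul(w, Pow(Function('r')(-132), -1)) = Mul(-7452, Pow(Rational(-2503, 14300), -1)) = Mul(-7452, Rational(-14300, 2503)) = Rational(106563600, 2503)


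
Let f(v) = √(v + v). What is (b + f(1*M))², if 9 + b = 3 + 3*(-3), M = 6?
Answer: 237 - 60*√3 ≈ 133.08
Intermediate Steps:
b = -15 (b = -9 + (3 + 3*(-3)) = -9 + (3 - 9) = -9 - 6 = -15)
f(v) = √2*√v (f(v) = √(2*v) = √2*√v)
(b + f(1*M))² = (-15 + √2*√(1*6))² = (-15 + √2*√6)² = (-15 + 2*√3)²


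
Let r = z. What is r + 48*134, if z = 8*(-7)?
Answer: 6376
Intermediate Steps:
z = -56
r = -56
r + 48*134 = -56 + 48*134 = -56 + 6432 = 6376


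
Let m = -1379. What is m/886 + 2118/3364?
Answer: -345301/372563 ≈ -0.92683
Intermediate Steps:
m/886 + 2118/3364 = -1379/886 + 2118/3364 = -1379*1/886 + 2118*(1/3364) = -1379/886 + 1059/1682 = -345301/372563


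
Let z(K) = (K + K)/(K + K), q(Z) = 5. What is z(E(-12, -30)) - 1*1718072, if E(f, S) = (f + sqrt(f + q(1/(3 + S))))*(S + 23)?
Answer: -1718071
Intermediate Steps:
E(f, S) = (23 + S)*(f + sqrt(5 + f)) (E(f, S) = (f + sqrt(f + 5))*(S + 23) = (f + sqrt(5 + f))*(23 + S) = (23 + S)*(f + sqrt(5 + f)))
z(K) = 1 (z(K) = (2*K)/((2*K)) = (2*K)*(1/(2*K)) = 1)
z(E(-12, -30)) - 1*1718072 = 1 - 1*1718072 = 1 - 1718072 = -1718071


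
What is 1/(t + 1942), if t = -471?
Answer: 1/1471 ≈ 0.00067981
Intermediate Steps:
1/(t + 1942) = 1/(-471 + 1942) = 1/1471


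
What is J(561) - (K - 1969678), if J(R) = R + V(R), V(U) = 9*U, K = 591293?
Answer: 1383995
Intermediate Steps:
J(R) = 10*R (J(R) = R + 9*R = 10*R)
J(561) - (K - 1969678) = 10*561 - (591293 - 1969678) = 5610 - 1*(-1378385) = 5610 + 1378385 = 1383995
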